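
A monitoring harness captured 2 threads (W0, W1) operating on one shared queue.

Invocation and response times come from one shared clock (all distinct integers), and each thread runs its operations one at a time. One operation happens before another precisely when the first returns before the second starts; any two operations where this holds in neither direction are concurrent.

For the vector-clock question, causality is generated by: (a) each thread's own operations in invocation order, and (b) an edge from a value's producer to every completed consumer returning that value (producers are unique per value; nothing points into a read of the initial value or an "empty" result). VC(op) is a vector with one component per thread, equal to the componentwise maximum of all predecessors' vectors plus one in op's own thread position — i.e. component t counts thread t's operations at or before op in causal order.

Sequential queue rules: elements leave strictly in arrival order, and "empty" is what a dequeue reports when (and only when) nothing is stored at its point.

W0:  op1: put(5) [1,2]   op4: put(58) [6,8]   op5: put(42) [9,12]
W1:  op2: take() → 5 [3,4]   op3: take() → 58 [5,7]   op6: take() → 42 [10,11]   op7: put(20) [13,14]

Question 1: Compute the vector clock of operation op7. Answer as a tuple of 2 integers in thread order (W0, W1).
Answer: (3, 4)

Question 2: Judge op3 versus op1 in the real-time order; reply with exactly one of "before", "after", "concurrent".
Answer: after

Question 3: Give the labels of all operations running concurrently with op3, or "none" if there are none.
Answer: op4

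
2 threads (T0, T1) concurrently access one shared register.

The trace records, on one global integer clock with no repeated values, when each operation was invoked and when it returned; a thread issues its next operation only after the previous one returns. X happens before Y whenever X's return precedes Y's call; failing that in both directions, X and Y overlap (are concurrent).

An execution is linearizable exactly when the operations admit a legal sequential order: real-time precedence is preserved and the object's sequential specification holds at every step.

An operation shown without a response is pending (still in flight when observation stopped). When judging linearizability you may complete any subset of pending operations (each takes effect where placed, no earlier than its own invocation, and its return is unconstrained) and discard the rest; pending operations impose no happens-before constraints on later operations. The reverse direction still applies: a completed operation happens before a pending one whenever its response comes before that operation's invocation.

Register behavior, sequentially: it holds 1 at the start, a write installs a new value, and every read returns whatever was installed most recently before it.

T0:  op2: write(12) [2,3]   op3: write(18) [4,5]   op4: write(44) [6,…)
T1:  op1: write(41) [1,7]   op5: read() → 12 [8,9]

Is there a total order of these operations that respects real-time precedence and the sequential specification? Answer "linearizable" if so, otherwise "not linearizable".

not linearizable

prefix check: 1..8 passes, 1..9 fails once op5's time-9 response joins
3 orders of the 4 completed register ops respect real time; none is legal
no completion choice of the 1 pending operation (op4) rescues it — every subset was tried
take op1, op2, op3, op5 (pending dropped): step 4 already fails, because op5 read() → 12 cannot occur there
take op2, op1, op3, op5 (pending dropped): step 4 already fails, because op5 read() → 12 cannot occur there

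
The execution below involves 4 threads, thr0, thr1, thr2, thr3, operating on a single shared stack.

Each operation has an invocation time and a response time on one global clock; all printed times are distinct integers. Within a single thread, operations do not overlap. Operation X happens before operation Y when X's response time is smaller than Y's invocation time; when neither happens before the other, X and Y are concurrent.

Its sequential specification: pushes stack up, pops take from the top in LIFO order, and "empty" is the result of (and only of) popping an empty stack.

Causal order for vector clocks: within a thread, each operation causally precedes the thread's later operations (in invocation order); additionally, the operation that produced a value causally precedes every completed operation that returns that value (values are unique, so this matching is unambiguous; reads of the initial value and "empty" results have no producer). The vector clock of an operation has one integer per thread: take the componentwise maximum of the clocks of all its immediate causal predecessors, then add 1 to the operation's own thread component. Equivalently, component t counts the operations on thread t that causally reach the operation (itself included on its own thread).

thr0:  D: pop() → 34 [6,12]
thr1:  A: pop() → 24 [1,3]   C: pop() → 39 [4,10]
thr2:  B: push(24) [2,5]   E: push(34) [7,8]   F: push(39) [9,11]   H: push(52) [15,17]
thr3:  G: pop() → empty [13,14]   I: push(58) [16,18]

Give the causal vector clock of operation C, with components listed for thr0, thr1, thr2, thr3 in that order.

invoked at 13, G has no predecessors; its own thr3 bump gives (0, 0, 0, 1)
invoked at 2, B has no predecessors; its own thr2 bump gives (0, 0, 1, 0)
from VC(G)=(0, 0, 0, 1), I (invoked 16) maxes components and bumps thr3 → (0, 0, 0, 2)
from VC(B)=(0, 0, 1, 0), E (invoked 7) maxes components and bumps thr2 → (0, 0, 2, 0)
from VC(B)=(0, 0, 1, 0), A (invoked 1) maxes components and bumps thr1 → (0, 1, 1, 0)
from VC(E)=(0, 0, 2, 0), F (invoked 9) maxes components and bumps thr2 → (0, 0, 3, 0)
from VC(E)=(0, 0, 2, 0), D (invoked 6) maxes components and bumps thr0 → (1, 0, 2, 0)
from VC(F)=(0, 0, 3, 0), H (invoked 15) maxes components and bumps thr2 → (0, 0, 4, 0)
from VC(A)=(0, 1, 1, 0), VC(F)=(0, 0, 3, 0), C (invoked 4) maxes components and bumps thr1 → (0, 2, 3, 0)
target: VC(C) = (0, 2, 3, 0)

(0, 2, 3, 0)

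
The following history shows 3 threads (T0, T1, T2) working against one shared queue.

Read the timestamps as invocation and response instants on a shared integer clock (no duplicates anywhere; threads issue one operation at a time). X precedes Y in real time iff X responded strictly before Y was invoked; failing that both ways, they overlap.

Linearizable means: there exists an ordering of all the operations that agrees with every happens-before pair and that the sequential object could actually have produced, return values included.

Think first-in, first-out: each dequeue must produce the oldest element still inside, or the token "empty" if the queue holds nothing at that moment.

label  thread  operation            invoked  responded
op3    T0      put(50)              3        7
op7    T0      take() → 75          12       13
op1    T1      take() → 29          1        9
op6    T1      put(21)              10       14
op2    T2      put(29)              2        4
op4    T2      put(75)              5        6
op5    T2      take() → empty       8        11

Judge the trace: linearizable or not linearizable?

through event 10 a valid linearization exists; event 11 (op5 responding at time 11) ends that
real-time-consistent orders of the 5 completed operations: 15 — all fail the queue replay
completion choices over the 1 pending operation (op6) were checked; none helps
e.g. op1, op2, op3, op4, op5 (pending dropped): illegal at step 1, since op1 take() → 29 cannot apply there
e.g. op1, op2, op4, op3, op5 (pending dropped): illegal at step 1, since op1 take() → 29 cannot apply there

not linearizable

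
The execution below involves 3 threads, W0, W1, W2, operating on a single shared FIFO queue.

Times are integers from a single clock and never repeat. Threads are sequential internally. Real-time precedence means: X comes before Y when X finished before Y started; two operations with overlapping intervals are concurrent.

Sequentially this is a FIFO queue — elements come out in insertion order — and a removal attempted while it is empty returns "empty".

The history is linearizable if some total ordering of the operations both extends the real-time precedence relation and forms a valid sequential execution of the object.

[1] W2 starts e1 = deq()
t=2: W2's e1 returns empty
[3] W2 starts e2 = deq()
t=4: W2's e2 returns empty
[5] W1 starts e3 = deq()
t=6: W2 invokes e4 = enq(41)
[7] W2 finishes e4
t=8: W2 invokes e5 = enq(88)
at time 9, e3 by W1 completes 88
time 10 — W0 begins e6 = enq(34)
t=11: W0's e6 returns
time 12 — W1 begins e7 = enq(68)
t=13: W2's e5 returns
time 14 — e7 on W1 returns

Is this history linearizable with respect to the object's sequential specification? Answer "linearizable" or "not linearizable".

cut after 8 events: linearizable; cut after 9 events (e3 responds, time 9): not linearizable
every one of the 2 real-time-consistent orders over 4 completed FIFO queue ops fails the sequential spec
include/drop combinations of the 1 pending operation (e5) were all tried; none helps
sample order e1, e2, e3, e4 (pending dropped) stalls at step 3 — e3 deq() → 88 has no legal effect
sample order e1, e2, e4, e3 (pending dropped) stalls at step 4 — e3 deq() → 88 has no legal effect

not linearizable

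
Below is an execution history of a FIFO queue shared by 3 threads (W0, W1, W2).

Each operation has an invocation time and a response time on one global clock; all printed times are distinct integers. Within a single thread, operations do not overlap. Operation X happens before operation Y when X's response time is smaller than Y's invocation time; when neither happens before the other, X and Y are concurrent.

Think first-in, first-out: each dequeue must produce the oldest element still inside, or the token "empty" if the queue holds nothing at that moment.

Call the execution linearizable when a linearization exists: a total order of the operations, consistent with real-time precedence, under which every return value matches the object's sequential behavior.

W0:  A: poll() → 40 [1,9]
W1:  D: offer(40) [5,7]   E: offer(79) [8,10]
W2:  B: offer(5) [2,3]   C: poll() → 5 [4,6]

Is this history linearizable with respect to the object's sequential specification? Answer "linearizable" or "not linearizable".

one valid linearization: B, C, D, A, E
step 1: B offer(5) — queue <5>
step 2: C poll() → 5 — queue <>
step 3: D offer(40) — queue <40>
step 4: A poll() → 40 — queue <>
step 5: E offer(79) — queue <79>

linearizable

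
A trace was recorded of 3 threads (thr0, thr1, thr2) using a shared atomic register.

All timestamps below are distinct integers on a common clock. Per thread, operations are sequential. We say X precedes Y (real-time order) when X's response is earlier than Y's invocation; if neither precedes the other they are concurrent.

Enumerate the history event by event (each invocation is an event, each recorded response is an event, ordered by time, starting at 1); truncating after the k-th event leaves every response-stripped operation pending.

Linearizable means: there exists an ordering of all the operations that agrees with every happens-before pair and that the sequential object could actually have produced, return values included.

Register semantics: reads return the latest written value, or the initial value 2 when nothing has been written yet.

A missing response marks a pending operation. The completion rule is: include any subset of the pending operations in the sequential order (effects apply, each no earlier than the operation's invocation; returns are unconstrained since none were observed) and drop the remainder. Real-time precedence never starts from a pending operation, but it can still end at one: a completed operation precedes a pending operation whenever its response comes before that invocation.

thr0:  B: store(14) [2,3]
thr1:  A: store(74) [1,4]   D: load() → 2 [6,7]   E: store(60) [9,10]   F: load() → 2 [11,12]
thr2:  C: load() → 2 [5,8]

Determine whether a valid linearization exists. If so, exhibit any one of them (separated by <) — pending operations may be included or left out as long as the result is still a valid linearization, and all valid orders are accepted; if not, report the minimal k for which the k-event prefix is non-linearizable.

not linearizable — minimal violating prefix: 7 events

the violation lands at event 7, D's response at time 7: events 1..6 linearize, events 1..7 do not
real-time-consistent orders of the 3 completed operations: 2 — all fail the atomic register replay
every completion of the 1 pending operation (C) was checked; none linearizes
for example A, B, D (pending dropped) fails at step 3: D load() → 2 is not legal there
for example B, A, D (pending dropped) fails at step 3: D load() → 2 is not legal there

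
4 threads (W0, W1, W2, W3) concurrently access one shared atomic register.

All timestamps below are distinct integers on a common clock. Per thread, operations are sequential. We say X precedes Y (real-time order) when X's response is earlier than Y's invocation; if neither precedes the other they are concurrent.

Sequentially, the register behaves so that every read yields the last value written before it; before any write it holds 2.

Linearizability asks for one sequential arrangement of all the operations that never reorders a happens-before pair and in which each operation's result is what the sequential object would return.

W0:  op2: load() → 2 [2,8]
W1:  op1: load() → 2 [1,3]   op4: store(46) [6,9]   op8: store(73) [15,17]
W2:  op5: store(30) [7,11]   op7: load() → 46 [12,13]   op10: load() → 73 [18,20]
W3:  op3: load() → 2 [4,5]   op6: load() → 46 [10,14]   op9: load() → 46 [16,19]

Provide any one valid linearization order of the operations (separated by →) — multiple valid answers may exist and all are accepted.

op1 → op2 → op3 → op5 → op4 → op6 → op7 → op9 → op8 → op10

1. op1 load() → 2, leaving value 2
2. op2 load() → 2, leaving value 2
3. op3 load() → 2, leaving value 2
4. op5 store(30), leaving value 30
5. op4 store(46), leaving value 46
6. op6 load() → 46, leaving value 46
7. op7 load() → 46, leaving value 46
8. op9 load() → 46, leaving value 46
9. op8 store(73), leaving value 73
10. op10 load() → 73, leaving value 73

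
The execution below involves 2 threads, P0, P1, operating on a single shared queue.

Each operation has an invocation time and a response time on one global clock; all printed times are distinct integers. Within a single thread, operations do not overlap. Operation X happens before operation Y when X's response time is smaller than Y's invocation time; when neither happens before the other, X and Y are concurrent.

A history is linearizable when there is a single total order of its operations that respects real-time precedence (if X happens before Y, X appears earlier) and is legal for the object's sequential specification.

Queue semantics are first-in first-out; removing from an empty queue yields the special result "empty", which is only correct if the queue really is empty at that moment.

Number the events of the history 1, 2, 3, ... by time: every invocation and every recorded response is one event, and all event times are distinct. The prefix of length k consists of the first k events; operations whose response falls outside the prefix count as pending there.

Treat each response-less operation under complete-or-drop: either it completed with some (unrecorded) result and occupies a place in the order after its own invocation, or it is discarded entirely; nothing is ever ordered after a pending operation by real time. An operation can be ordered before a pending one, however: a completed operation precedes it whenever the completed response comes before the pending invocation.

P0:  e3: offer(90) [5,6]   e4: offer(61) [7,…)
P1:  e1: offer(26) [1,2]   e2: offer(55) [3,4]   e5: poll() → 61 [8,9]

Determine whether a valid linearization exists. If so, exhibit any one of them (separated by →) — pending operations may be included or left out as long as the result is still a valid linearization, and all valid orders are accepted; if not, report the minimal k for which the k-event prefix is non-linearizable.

not linearizable — minimal violating prefix: 9 events

already the first 9 events (up to e5's response at time 9) admit no linearization; the first 8 still do
exhaustive check: the 4 completed queue ops admit one real-time order; illegal
no completion choice of the 1 pending operation (e4) rescues it — every subset was tried
take e1, e2, e3, e5 (pending dropped): step 4 already fails, because e5 poll() → 61 cannot occur there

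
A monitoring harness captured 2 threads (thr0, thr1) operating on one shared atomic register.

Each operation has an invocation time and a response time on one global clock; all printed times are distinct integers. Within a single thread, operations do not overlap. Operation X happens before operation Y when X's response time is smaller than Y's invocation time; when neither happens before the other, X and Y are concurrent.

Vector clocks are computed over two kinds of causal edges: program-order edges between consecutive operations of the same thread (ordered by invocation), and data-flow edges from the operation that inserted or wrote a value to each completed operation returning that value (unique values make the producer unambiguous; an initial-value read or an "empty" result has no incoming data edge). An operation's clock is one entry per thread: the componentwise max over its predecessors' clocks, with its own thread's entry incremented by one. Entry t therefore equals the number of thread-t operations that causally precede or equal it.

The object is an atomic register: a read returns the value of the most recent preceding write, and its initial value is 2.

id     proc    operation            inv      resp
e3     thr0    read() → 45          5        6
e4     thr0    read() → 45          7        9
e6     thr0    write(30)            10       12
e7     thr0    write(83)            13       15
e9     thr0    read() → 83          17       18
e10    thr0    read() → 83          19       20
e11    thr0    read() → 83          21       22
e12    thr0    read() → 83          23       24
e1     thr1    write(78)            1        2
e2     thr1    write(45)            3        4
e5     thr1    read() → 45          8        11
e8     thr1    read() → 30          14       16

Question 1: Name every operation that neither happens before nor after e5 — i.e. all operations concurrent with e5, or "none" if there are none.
e5 runs from 8 to 11; window-overlapping ops are concurrent
e1 [1,2]: before
e2 [3,4]: before
e3 [5,6]: before
e4 [7,9]: concurrent
e6 [10,12]: concurrent
e7 [13,15]: after
e8 [14,16]: after
e9 [17,18]: after
e10 [19,20]: after
e11 [21,22]: after
e12 [23,24]: after

e4, e6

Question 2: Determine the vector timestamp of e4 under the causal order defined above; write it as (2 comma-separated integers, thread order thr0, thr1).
VC(e1, invoked at 1): no causal predecessors; +1 on thr1 → (0, 1)
e2, invoked 3, takes VC(e1)=(0, 1) under max, adds 1 for thr1 → (0, 2)
e5, invoked 8, takes VC(e2)=(0, 2) under max, adds 1 for thr1 → (0, 3)
e3, invoked 5, takes VC(e2)=(0, 2) under max, adds 1 for thr0 → (1, 2)
e4, invoked 7, takes VC(e2)=(0, 2), VC(e3)=(1, 2) under max, adds 1 for thr0 → (2, 2)
e6, invoked 10, takes VC(e4)=(2, 2) under max, adds 1 for thr0 → (3, 2)
e7, invoked 13, takes VC(e6)=(3, 2) under max, adds 1 for thr0 → (4, 2)
e8, invoked 14, takes VC(e5)=(0, 3), VC(e6)=(3, 2) under max, adds 1 for thr1 → (3, 4)
e9, invoked 17, takes VC(e7)=(4, 2) under max, adds 1 for thr0 → (5, 2)
e10, invoked 19, takes VC(e7)=(4, 2), VC(e9)=(5, 2) under max, adds 1 for thr0 → (6, 2)
e11, invoked 21, takes VC(e7)=(4, 2), VC(e10)=(6, 2) under max, adds 1 for thr0 → (7, 2)
e12, invoked 23, takes VC(e7)=(4, 2), VC(e11)=(7, 2) under max, adds 1 for thr0 → (8, 2)
target: VC(e4) = (2, 2)

(2, 2)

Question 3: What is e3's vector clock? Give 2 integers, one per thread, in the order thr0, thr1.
e1, invoked 1, has no incoming edges; only thr1's bump applies → (0, 1)
e2 (invocation 3): componentwise max over VC(e1)=(0, 1), +1 at thr1, giving (0, 2)
e5 (invocation 8): componentwise max over VC(e2)=(0, 2), +1 at thr1, giving (0, 3)
e3 (invocation 5): componentwise max over VC(e2)=(0, 2), +1 at thr0, giving (1, 2)
e4 (invocation 7): componentwise max over VC(e2)=(0, 2), VC(e3)=(1, 2), +1 at thr0, giving (2, 2)
e6 (invocation 10): componentwise max over VC(e4)=(2, 2), +1 at thr0, giving (3, 2)
e7 (invocation 13): componentwise max over VC(e6)=(3, 2), +1 at thr0, giving (4, 2)
e8 (invocation 14): componentwise max over VC(e5)=(0, 3), VC(e6)=(3, 2), +1 at thr1, giving (3, 4)
e9 (invocation 17): componentwise max over VC(e7)=(4, 2), +1 at thr0, giving (5, 2)
e10 (invocation 19): componentwise max over VC(e7)=(4, 2), VC(e9)=(5, 2), +1 at thr0, giving (6, 2)
e11 (invocation 21): componentwise max over VC(e7)=(4, 2), VC(e10)=(6, 2), +1 at thr0, giving (7, 2)
e12 (invocation 23): componentwise max over VC(e7)=(4, 2), VC(e11)=(7, 2), +1 at thr0, giving (8, 2)
target: VC(e3) = (1, 2)

(1, 2)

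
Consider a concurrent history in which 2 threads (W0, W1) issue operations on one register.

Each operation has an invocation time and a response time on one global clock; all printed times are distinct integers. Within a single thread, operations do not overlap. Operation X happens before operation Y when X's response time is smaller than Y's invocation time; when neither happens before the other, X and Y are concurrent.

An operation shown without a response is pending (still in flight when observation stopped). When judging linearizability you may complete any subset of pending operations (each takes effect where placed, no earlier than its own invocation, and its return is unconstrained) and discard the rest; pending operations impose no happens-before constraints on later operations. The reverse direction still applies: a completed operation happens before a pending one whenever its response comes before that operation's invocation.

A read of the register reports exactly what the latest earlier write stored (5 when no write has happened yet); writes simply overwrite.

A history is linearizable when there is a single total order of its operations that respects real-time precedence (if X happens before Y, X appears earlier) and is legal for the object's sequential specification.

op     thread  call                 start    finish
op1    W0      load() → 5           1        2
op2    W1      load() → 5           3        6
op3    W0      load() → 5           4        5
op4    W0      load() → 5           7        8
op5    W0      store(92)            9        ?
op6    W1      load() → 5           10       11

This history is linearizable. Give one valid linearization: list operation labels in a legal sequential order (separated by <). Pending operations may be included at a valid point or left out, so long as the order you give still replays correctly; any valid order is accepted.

op1 < op2 < op3 < op4 < op6

1. op1 load() → 5, leaving value 5
2. op2 load() → 5, leaving value 5
3. op3 load() → 5, leaving value 5
4. op4 load() → 5, leaving value 5
5. op6 load() → 5, leaving value 5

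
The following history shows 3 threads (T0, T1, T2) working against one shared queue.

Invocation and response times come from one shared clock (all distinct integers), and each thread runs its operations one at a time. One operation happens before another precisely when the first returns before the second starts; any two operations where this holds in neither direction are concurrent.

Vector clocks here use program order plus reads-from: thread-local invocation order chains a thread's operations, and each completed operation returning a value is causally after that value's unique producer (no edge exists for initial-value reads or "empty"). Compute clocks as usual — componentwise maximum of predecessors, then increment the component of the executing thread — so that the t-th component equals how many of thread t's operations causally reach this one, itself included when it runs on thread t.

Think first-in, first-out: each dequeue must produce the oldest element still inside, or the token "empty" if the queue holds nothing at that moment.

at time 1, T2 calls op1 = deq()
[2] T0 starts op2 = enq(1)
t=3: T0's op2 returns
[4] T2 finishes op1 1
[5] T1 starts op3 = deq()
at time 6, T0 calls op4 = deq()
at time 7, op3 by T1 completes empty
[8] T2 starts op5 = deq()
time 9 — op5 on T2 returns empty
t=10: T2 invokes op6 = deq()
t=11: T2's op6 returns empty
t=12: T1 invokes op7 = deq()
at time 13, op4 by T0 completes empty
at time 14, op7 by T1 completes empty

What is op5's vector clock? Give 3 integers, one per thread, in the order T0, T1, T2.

(1, 0, 2)

no predecessors for op3 (invoked 5): T1 increments from zero → (0, 1, 0)
no predecessors for op2 (invoked 2): T0 increments from zero → (1, 0, 0)
invoked at 12, op7 merges VC(op3)=(0, 1, 0) and bumps T1's slot → (0, 2, 0)
invoked at 1, op1 merges VC(op2)=(1, 0, 0) and bumps T2's slot → (1, 0, 1)
invoked at 6, op4 merges VC(op2)=(1, 0, 0) and bumps T0's slot → (2, 0, 0)
invoked at 8, op5 merges VC(op1)=(1, 0, 1) and bumps T2's slot → (1, 0, 2)
invoked at 10, op6 merges VC(op5)=(1, 0, 2) and bumps T2's slot → (1, 0, 3)
target: VC(op5) = (1, 0, 2)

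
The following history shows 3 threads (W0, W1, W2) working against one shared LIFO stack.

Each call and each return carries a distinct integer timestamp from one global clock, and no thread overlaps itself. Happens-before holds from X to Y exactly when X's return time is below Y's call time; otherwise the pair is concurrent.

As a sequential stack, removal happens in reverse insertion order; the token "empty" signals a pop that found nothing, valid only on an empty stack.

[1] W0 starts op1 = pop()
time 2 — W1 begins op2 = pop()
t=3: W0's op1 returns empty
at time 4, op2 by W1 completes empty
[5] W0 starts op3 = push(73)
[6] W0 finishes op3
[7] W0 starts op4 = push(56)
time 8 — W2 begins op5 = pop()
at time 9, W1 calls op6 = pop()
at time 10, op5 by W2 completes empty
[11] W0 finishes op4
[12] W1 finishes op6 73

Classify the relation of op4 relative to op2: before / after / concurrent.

op4 spans [7,11], op2 spans [2,4]
resp(op2)=4 < inv(op4)=7

after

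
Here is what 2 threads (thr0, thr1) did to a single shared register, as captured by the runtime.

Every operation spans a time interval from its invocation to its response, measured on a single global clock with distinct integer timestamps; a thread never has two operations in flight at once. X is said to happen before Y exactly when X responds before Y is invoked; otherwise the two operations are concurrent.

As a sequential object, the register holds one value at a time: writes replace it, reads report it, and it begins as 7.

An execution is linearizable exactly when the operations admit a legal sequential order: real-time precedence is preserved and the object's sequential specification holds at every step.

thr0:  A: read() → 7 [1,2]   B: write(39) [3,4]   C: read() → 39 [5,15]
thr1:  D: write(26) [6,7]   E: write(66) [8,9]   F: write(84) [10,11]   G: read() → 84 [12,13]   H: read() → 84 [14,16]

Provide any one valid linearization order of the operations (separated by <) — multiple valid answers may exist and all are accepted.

1. A read() → 7, leaving value 7
2. B write(39), leaving value 39
3. C read() → 39, leaving value 39
4. D write(26), leaving value 26
5. E write(66), leaving value 66
6. F write(84), leaving value 84
7. G read() → 84, leaving value 84
8. H read() → 84, leaving value 84

A < B < C < D < E < F < G < H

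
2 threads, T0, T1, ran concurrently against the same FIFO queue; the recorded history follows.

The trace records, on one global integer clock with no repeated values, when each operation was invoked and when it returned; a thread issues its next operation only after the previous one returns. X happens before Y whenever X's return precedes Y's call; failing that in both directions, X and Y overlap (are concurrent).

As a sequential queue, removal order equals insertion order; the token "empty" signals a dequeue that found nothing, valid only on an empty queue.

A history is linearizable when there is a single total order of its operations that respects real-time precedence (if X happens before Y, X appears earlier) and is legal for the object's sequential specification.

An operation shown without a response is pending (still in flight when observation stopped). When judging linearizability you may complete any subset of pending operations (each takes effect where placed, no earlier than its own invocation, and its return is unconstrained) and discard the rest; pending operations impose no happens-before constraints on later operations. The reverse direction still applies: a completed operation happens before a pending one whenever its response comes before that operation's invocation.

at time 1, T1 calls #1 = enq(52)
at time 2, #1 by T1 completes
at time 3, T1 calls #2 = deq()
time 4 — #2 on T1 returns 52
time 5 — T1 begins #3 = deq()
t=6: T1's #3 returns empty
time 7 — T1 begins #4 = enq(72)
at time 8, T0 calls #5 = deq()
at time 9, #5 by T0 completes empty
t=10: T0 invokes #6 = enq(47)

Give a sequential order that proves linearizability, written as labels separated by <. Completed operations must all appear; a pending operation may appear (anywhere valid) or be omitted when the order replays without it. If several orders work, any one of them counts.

after step 1 (#1 enq(52)): queue <52>
after step 2 (#2 deq() → 52): queue <>
after step 3 (#3 deq() → empty): queue <>
after step 4 (#5 deq() → empty): queue <>

#1 < #2 < #3 < #5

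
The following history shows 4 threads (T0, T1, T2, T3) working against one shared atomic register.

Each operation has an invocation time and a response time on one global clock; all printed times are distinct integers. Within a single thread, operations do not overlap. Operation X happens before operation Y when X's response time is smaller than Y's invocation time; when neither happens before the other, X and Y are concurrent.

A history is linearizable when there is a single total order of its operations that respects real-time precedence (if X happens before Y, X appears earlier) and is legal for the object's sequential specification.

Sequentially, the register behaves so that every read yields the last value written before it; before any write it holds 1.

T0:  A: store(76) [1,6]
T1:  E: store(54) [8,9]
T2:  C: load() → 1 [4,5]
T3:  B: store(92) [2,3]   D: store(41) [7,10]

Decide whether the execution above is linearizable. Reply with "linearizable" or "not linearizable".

not linearizable

prefix check: 1..4 passes, 1..5 fails once C's time-5 response joins
the sole real-time-consistent order of 2 completed operations fails the atomic register replay
no completion choice of the 1 pending operation (A) rescues it — every subset was tried
one such order, B, C (pending dropped), breaks at step 2 where C load() → 1 is illegal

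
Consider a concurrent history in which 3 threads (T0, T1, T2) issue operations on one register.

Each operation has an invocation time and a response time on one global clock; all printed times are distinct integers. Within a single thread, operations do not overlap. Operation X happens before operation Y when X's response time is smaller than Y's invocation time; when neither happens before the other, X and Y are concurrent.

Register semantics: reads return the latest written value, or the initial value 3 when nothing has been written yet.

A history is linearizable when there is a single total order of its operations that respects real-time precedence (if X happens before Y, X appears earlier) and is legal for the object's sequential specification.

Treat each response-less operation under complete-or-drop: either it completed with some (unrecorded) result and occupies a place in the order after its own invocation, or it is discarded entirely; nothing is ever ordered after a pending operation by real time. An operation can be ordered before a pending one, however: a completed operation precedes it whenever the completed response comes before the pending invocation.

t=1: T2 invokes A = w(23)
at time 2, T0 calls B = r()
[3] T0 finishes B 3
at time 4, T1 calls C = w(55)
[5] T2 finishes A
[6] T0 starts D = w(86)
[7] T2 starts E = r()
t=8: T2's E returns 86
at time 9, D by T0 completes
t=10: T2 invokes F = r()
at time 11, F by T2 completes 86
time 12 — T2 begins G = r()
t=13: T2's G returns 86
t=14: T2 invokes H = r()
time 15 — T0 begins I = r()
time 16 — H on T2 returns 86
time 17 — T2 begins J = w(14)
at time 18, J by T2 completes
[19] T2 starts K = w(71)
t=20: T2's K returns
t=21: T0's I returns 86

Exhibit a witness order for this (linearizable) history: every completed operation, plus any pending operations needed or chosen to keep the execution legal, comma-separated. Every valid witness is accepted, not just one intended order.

B, A, C, D, E, F, G, H, I, J, K

step 1: B r() → 3 — value 3
step 2: A w(23) — value 23
step 3: C w(55) (pending, included) — value 55
step 4: D w(86) — value 86
step 5: E r() → 86 — value 86
step 6: F r() → 86 — value 86
step 7: G r() → 86 — value 86
step 8: H r() → 86 — value 86
step 9: I r() → 86 — value 86
step 10: J w(14) — value 14
step 11: K w(71) — value 71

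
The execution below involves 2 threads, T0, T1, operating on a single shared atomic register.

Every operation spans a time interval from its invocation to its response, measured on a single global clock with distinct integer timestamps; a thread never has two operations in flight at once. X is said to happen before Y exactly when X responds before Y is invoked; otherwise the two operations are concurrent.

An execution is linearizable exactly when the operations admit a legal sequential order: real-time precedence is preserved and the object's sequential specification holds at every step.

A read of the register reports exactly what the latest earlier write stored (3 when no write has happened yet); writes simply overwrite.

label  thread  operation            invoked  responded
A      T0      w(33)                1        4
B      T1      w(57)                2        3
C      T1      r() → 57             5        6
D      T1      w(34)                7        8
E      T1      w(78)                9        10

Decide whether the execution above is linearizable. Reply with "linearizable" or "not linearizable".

a witness: A, B, C, D, E
step 1: A w(33) — value 33
step 2: B w(57) — value 57
step 3: C r() → 57 — value 57
step 4: D w(34) — value 34
step 5: E w(78) — value 78

linearizable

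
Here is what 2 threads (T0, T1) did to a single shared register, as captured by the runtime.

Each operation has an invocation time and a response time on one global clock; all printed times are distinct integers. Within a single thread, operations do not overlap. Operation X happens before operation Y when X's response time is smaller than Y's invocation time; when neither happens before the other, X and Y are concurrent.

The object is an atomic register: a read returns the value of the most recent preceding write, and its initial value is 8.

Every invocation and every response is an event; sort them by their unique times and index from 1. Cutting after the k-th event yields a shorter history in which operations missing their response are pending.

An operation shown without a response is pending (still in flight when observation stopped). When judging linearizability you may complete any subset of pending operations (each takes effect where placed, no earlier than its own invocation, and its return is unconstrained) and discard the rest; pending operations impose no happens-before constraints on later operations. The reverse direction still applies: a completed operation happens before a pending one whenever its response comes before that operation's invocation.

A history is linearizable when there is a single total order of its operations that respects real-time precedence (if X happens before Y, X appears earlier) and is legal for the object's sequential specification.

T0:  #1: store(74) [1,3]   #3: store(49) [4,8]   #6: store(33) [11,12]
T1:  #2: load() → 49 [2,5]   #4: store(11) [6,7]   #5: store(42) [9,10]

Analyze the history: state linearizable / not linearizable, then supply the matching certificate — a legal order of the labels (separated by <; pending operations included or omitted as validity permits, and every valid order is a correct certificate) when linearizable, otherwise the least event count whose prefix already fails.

step 1: #1 store(74) — value 74
step 2: #3 store(49) — value 49
step 3: #2 load() → 49 — value 49
step 4: #4 store(11) — value 11
step 5: #5 store(42) — value 42
step 6: #6 store(33) — value 33

linearizable — witness: #1 < #3 < #2 < #4 < #5 < #6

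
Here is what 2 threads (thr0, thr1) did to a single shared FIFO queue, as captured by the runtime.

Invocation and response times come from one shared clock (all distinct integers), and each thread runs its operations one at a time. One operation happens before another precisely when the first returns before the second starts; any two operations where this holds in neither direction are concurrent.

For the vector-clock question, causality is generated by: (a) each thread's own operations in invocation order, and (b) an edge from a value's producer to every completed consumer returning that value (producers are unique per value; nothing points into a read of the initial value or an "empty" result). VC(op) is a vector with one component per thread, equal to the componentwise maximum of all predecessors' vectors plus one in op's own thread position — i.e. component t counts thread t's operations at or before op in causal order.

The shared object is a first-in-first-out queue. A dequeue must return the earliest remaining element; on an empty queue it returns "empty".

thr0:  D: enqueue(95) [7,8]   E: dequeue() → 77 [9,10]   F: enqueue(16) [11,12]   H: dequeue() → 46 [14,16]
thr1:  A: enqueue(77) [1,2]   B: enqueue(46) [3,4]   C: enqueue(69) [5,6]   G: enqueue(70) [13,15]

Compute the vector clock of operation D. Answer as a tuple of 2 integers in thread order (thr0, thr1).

root op A, invoked 1: fresh clock plus thr1's own tick → (0, 1)
root op D, invoked 7: fresh clock plus thr0's own tick → (1, 0)
from VC(A)=(0, 1), B (invoked 3) maxes components and bumps thr1 → (0, 2)
from VC(B)=(0, 2), C (invoked 5) maxes components and bumps thr1 → (0, 3)
from VC(A)=(0, 1), VC(D)=(1, 0), E (invoked 9) maxes components and bumps thr0 → (2, 1)
from VC(C)=(0, 3), G (invoked 13) maxes components and bumps thr1 → (0, 4)
from VC(E)=(2, 1), F (invoked 11) maxes components and bumps thr0 → (3, 1)
from VC(B)=(0, 2), VC(F)=(3, 1), H (invoked 14) maxes components and bumps thr0 → (4, 2)
target: VC(D) = (1, 0)

(1, 0)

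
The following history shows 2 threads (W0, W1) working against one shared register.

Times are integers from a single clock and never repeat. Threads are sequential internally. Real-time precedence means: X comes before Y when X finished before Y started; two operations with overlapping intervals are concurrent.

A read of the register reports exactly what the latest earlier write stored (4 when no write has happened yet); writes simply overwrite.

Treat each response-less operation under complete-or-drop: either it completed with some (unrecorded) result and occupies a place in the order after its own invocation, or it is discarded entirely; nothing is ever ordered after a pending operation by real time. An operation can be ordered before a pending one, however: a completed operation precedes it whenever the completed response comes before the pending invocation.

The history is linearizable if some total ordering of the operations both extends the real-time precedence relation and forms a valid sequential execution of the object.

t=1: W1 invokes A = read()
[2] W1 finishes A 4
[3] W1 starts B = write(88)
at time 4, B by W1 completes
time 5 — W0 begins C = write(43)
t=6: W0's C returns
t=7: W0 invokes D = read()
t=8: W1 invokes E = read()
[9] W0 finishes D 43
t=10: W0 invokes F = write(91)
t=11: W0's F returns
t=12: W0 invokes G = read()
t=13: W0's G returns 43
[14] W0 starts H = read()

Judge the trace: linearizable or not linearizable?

events 1..12 are fine; event 13 — the response of G at time 13 — makes the prefix non-linearizable
the sole real-time-consistent order of 6 completed operations fails the register replay
no escape via the 1 pending operation (E): every completion choice fails
sample order A, B, C, D, F, G (pending dropped) stalls at step 6 — G read() → 43 has no legal effect

not linearizable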